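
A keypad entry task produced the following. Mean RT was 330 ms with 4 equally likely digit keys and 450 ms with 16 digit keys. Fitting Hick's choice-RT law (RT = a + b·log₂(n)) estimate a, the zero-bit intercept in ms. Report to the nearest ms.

210 ms

Slope: b = (450 − 330) / (log₂ 16 − log₂ 4) = 120/2.0000 = 60 ms/bit.
a = RT₁ − b·log₂ n₁ = 330 − 60 × 2 = 210.000 ms.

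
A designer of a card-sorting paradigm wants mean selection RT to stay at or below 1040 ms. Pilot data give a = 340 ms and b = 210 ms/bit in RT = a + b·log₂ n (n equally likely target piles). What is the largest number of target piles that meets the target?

10

Set 340 + 210·log₂ n ≤ 1040 → log₂ n ≤ (1040 − 340)/210 = 3.3333.
So n ≤ 2^3.3333 = 10.079; the largest integer n is 10.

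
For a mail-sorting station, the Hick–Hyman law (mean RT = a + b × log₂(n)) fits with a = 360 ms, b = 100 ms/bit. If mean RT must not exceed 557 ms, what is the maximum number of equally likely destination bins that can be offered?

3

100·log₂ n ≤ 557 − 360 = 197, giving log₂ n ≤ 1.9700 and n ≤ 3.918. The largest whole number is 3.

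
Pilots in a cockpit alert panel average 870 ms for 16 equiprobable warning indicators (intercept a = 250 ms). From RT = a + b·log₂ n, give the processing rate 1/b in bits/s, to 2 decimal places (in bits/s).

b = (870 − 250)/log₂ 16 = 620/4 = 155.000 ms per bit = 0.15500 s/bit; the reciprocal is 6.452 bits/s.

6.45 bits/s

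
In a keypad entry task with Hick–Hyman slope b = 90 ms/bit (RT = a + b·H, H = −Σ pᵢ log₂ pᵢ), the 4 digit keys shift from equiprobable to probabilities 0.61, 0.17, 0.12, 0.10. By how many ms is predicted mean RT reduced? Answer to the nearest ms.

39 ms

The RT saving is b·ΔH. Equiprobable H₀ = log₂(4) = 2.0000 bits; with the given probabilities H = 1.5688 bits.
b·(H₀ − H) = 90 × (2.0000 − 1.5688) = 38.80 ms.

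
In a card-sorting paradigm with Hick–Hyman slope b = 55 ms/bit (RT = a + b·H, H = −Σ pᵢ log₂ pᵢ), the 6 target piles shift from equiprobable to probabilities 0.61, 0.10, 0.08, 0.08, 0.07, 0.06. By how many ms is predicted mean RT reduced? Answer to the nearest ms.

The RT saving is b·ΔH. Equiprobable H₀ = log₂(6) = 2.5850 bits; with the given probabilities H = 1.8623 bits.
b·(H₀ − H) = 55 × (2.5850 − 1.8623) = 39.75 ms.

40 ms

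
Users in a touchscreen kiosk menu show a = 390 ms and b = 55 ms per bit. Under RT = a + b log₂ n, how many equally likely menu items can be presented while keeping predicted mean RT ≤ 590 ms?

12

Information budget: (590 − 390)/55 = 3.6364 bits, so n ≤ 2^3.6364 = 12.435 → at most 12.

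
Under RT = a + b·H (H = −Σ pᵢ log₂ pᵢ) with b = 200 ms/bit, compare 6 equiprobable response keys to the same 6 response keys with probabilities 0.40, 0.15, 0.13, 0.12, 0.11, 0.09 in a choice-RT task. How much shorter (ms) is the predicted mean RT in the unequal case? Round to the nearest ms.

The RT saving is b·ΔH. Equiprobable H₀ = log₂(6) = 2.5850 bits; with the given probabilities H = 2.3520 bits.
b·(H₀ − H) = 200 × (2.5850 − 2.3520) = 46.60 ms.

47 ms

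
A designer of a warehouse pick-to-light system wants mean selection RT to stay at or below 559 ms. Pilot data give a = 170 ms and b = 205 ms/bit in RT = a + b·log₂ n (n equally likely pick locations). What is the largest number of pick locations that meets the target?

3

Set 170 + 205·log₂ n ≤ 559 → log₂ n ≤ (559 − 170)/205 = 1.8976.
So n ≤ 2^1.8976 = 3.726; the largest integer n is 3.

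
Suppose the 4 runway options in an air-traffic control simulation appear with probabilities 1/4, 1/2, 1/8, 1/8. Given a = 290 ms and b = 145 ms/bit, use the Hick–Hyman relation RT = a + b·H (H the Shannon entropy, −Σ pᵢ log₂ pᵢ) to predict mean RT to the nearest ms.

544 ms

H = −Σ pᵢ log₂ pᵢ = 0.25·2 + 0.5·1 + 0.125·3 + 0.125·3 = 1.750 bits.
RT = 290 + 145 × 1.750 = 543.75 ms.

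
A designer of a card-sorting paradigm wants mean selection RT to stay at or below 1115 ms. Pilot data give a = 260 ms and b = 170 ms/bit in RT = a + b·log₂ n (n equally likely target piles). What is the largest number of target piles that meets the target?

170·log₂ n ≤ 1115 − 260 = 855, giving log₂ n ≤ 5.0294 and n ≤ 32.659. The largest whole number is 32.

32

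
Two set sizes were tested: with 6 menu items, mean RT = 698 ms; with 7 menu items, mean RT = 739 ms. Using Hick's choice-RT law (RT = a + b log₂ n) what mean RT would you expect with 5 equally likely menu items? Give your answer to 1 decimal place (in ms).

649.5 ms

Fit slope and intercept:
  b = (739 − 698) / (log₂ 7 − log₂ 6) = 41 / (2.8074 − 2.5850) = 184.359 ms/bit
  a = 698 − 184.359 × 2.5850 = 221.439 ms
Then RT(5) = 221.439 + 184.359 × log₂ 5 = 221.439 + 184.359 × 2.3219 ≈ 649.507 ms.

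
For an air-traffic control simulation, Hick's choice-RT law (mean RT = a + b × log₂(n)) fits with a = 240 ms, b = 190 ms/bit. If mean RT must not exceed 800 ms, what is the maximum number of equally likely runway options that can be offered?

190·log₂ n ≤ 800 − 240 = 560, giving log₂ n ≤ 2.9474 and n ≤ 7.713. The largest whole number is 7.

7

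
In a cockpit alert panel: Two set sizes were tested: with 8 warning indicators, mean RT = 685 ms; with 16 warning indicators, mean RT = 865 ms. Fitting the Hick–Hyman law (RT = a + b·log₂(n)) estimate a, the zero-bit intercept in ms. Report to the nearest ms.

145 ms

The slope on a log₂ axis is (865 − 685) / (4 − 3) = 180 ms/bit.
Intercept: a = 685 − 180·log₂(8) = 145.000 ms.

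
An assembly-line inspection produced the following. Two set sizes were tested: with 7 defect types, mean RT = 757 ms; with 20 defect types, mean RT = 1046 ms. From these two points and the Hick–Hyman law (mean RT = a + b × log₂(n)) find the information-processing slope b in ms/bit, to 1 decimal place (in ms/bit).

Slope: b = (1046 − 757) / (log₂ 20 − log₂ 7) = 289/1.5146 = 190.813 ms/bit.

190.8 ms/bit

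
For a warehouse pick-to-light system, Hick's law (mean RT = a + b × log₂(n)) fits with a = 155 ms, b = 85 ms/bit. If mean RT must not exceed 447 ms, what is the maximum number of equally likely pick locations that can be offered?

Set 155 + 85·log₂ n ≤ 447 → log₂ n ≤ (447 − 155)/85 = 3.4353.
So n ≤ 2^3.4353 = 10.817; the largest integer n is 10.

10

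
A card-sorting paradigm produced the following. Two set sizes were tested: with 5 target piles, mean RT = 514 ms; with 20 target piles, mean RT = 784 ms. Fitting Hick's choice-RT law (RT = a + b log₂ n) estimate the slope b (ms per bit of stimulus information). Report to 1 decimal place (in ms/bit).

Slope: b = (784 − 514) / (log₂ 20 − log₂ 5) = 270/2.0000 = 135.000 ms/bit.

135.0 ms/bit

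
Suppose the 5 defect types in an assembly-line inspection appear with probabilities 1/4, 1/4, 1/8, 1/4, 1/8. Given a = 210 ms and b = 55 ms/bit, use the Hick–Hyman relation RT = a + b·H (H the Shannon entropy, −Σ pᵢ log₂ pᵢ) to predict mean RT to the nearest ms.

H = −Σ pᵢ log₂ pᵢ = 0.25·2 + 0.25·2 + 0.125·3 + 0.25·2 + 0.125·3 = 2.250 bits.
RT = 210 + 55 × 2.250 = 333.75 ms.

334 ms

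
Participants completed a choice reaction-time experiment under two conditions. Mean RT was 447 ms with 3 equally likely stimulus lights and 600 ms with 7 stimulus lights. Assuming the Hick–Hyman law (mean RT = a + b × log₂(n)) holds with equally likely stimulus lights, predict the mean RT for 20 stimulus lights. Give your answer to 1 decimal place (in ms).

Solve the two-equation system in a and b:
  b = (600 − 447) / (log₂ 7 − log₂ 3) = 153 / (2.8074 − 1.5850) = 125.164 ms/bit
  a = 447 − 125.164 × 1.5850 = 248.619 ms
Then RT(20) = 248.619 + 125.164 × log₂ 20 = 248.619 + 125.164 × 4.3219 ≈ 789.571 ms.

789.6 ms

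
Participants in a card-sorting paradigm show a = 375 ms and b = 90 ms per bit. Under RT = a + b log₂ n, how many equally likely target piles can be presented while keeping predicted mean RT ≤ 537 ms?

Information budget: (537 − 375)/90 = 1.8000 bits, so n ≤ 2^1.8000 = 3.482 → at most 3.

3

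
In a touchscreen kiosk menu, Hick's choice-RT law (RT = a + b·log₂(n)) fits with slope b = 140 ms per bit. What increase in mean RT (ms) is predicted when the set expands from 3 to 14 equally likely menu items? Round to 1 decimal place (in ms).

311.1 ms

ΔRT = (a + b log₂ n₂) − (a + b log₂ n₁) = b·(log₂ n₂ − log₂ n₁).
log₂(14) − log₂(3) = 3.8074 − 1.5850 = 2.2224.
ΔRT = 140 × 2.2224 = 311.135 ms.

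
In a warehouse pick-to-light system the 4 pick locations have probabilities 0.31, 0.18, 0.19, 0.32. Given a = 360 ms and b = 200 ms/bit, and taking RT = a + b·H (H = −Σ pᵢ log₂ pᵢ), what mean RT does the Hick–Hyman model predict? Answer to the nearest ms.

750 ms

Entropy contributions −pᵢ log₂ pᵢ: 0.5238, 0.4453, 0.4552, 0.5260; sum H = 1.9504 bits.
RT = a + bH = 360 + 200·1.9504 = 750.07 ms.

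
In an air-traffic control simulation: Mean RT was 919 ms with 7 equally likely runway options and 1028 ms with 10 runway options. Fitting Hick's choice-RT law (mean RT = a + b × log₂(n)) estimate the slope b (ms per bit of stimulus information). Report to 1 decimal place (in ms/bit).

211.8 ms/bit

b = (RT₂ − RT₁)/(log₂ n₂ − log₂ n₁) = (1028 − 919)/(3.3219 − 2.8074) = 211.826 ms/bit.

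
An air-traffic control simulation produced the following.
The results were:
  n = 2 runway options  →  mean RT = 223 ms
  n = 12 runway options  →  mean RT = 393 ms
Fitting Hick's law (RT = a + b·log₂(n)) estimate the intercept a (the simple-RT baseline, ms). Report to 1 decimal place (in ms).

157.2 ms

The slope on a log₂ axis is (393 − 223) / (3.5850 − 1) = 65.765 ms/bit.
a = RT₁ − b·log₂ n₁ = 223 − 65.765 × 1 = 157.235 ms.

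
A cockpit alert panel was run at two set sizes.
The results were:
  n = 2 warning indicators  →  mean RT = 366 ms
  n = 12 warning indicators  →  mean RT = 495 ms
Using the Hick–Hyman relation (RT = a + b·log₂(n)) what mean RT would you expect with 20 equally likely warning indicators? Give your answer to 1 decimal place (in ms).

With log₂ n on the abscissa the relation is linear; from the two conditions:
  b = (495 − 366) / (log₂ 12 − log₂ 2) = 129 / (3.5850 − 1) = 49.904 ms/bit
  a = 366 − 49.904 × 1 = 316.096 ms
Then RT(20) = 316.096 + 49.904 × log₂ 20 = 316.096 + 49.904 × 4.3219 ≈ 531.778 ms.

531.8 ms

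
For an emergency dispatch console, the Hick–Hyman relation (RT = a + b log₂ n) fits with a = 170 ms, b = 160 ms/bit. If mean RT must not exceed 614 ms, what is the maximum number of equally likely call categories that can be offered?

Set 170 + 160·log₂ n ≤ 614 → log₂ n ≤ (614 − 170)/160 = 2.7750.
So n ≤ 2^2.7750 = 6.845; the largest integer n is 6.

6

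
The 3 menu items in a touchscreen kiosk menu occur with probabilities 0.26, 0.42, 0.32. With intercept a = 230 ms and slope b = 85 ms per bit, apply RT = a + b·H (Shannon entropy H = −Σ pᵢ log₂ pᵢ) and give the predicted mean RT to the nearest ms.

H = 0.26·log₂(1/0.26) + 0.42·log₂(1/0.42) + 0.32·log₂(1/0.32) = 1.5570 bits.
RT = 230 + 85 × 1.5570 = 362.34 ms.

362 ms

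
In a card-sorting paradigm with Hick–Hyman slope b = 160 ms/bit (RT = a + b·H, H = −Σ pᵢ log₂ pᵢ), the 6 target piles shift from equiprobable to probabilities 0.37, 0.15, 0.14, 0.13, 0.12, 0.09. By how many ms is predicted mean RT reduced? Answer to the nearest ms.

29 ms

Equiprobable entropy H₀ = log₂ 6 = 2.5850 bits.
Skewed entropy H = −Σ pᵢ log₂ pᵢ = 2.4007 bits.
ΔRT = b·(H₀ − H) = 160 × 0.1842 = 29.47 ms.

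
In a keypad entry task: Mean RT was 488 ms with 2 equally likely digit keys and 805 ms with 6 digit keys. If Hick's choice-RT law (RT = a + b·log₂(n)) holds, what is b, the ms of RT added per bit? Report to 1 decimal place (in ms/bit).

The slope on a log₂ axis is (805 − 488) / (2.5850 − 1) = 200.005 ms/bit.

200.0 ms/bit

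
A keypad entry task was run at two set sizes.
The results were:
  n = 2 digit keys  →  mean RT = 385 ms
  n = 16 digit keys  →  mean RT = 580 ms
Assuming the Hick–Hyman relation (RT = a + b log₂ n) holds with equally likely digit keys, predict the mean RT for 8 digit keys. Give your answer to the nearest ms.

With log₂ n on the abscissa the relation is linear; from the two conditions:
  b = (580 − 385) / (log₂ 16 − log₂ 2) = 195 / (4 − 1) = 65 ms/bit
  a = 385 − 65 × 1 = 320 ms
Then RT(8) = 320 + 65 × log₂ 8 = 320 + 65 × 3 ≈ 515.000 ms.

515 ms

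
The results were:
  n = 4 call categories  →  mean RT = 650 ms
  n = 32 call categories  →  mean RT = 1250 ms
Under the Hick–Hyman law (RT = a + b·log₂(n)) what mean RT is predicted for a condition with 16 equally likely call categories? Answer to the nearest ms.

1050 ms

RT is linear in log₂ n, so two points fix the line:
  b = (1250 − 650) / (log₂ 32 − log₂ 4) = 600 / (5 − 2) = 200 ms/bit
  a = 650 − 200 × 2 = 250 ms
Then RT(16) = 250 + 200 × log₂ 16 = 250 + 200 × 4 ≈ 1050.000 ms.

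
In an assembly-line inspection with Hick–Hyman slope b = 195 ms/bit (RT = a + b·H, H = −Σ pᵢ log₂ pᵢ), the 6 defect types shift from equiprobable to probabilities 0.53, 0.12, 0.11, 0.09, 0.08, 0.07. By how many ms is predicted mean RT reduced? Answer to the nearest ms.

Equiprobable entropy H₀ = log₂ 6 = 2.5850 bits.
Skewed entropy H = −Σ pᵢ log₂ pᵢ = 2.0755 bits.
ΔRT = b·(H₀ − H) = 195 × 0.5094 = 99.34 ms.

99 ms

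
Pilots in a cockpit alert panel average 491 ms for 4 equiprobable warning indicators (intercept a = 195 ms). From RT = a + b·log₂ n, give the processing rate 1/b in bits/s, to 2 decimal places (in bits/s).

6.76 bits/s

b = (491 − 195)/log₂ 4 = 296/2 = 148.000 ms per bit = 0.14800 s/bit; the reciprocal is 6.757 bits/s.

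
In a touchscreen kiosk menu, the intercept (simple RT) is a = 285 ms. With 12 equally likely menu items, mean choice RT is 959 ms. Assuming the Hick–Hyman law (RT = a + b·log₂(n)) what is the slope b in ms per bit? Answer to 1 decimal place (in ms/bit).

188.0 ms/bit

b = (959 − 285) / log₂(12) = 674 / 3.5850 = 188.008 ms/bit.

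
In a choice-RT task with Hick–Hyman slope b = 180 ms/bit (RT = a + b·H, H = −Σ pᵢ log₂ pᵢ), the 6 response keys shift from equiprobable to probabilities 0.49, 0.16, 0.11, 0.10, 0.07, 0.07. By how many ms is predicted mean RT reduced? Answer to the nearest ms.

79 ms

Equiprobable entropy H₀ = log₂ 6 = 2.5850 bits.
Skewed entropy H = −Σ pᵢ log₂ pᵢ = 2.1469 bits.
ΔRT = b·(H₀ − H) = 180 × 0.4381 = 78.85 ms.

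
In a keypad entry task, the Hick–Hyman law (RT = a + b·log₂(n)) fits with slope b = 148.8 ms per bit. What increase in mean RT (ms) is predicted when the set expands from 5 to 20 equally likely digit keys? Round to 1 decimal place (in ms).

297.6 ms

Only the slope matters, since a is common to both: ΔRT = b·log₂(n₂/n₁).
log₂(20) − log₂(5) = log₂(20/5) = log₂(4) = 2.
ΔRT = 148.8 × 2.0000 = 297.600 ms.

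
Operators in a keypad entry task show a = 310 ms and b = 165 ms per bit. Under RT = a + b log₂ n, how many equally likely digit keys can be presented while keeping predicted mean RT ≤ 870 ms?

165·log₂ n ≤ 870 − 310 = 560, giving log₂ n ≤ 3.3939 and n ≤ 10.512. The largest whole number is 10.

10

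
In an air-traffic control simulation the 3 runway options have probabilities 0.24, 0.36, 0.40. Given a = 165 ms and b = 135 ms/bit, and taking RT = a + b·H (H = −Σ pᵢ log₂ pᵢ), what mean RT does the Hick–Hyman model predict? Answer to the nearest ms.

Entropy contributions −pᵢ log₂ pᵢ: 0.4941, 0.5306, 0.5288; sum H = 1.5535 bits.
RT = a + bH = 165 + 135·1.5535 = 374.73 ms.

375 ms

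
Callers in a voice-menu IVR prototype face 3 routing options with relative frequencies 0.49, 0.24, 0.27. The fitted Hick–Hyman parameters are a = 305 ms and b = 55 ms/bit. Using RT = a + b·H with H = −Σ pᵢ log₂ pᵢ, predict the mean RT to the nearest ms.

Entropy contributions −pᵢ log₂ pᵢ: 0.5043, 0.4941, 0.5100; sum H = 1.5084 bits.
RT = a + bH = 305 + 55·1.5084 = 387.96 ms.

388 ms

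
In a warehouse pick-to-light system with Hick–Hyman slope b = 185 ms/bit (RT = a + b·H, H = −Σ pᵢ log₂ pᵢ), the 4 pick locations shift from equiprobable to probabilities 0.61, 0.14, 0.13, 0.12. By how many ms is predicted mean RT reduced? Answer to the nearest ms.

77 ms

The RT saving is b·ΔH. Equiprobable H₀ = log₂(4) = 2.0000 bits; with the given probabilities H = 1.5818 bits.
b·(H₀ − H) = 185 × (2.0000 − 1.5818) = 77.36 ms.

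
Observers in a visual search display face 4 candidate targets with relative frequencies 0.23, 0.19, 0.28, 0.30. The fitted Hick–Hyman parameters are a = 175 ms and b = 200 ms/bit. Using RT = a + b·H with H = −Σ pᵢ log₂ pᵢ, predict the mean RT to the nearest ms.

Entropy contributions −pᵢ log₂ pᵢ: 0.4877, 0.4552, 0.5142, 0.5211; sum H = 1.9782 bits.
RT = a + bH = 175 + 200·1.9782 = 570.64 ms.

571 ms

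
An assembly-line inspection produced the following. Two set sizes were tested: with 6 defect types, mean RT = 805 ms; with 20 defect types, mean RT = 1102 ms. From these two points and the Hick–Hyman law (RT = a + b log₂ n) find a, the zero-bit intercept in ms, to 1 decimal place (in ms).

363.0 ms

b = (RT₂ − RT₁)/(log₂ n₂ − log₂ n₁) = (1102 − 805)/(4.3219 − 2.5850) = 170.988 ms/bit.
Intercept: a = 805 − 170.988·log₂(6) = 363.003 ms.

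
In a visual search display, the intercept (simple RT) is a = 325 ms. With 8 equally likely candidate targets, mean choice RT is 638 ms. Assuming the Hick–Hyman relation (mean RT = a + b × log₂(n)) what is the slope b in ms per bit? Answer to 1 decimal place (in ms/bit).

8 alternatives carry log₂ 8 = 3 bits; the choice cost is 638 − 325 = 313 ms, so b = 313/3 = 104.333 ms/bit.

104.3 ms/bit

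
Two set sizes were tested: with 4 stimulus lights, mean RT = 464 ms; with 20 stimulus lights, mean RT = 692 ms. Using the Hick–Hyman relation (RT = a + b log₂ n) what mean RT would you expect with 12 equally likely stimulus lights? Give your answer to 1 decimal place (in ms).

Solve the two-equation system in a and b:
  b = (692 − 464) / (log₂ 20 − log₂ 4) = 228 / (4.3219 − 2) = 98.194 ms/bit
  a = 464 − 98.194 × 2 = 267.611 ms
Then RT(12) = 267.611 + 98.194 × log₂ 12 = 267.611 + 98.194 × 3.5850 ≈ 619.634 ms.

619.6 ms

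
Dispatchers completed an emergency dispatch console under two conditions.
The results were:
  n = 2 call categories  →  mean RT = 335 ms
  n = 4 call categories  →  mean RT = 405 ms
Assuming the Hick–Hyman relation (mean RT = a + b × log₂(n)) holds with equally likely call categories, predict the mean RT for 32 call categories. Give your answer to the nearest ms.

615 ms

RT is linear in log₂ n, so two points fix the line:
  b = (405 − 335) / (log₂ 4 − log₂ 2) = 70 / (2 − 1) = 70 ms/bit
  a = 335 − 70 × 1 = 265 ms
Then RT(32) = 265 + 70 × log₂ 32 = 265 + 70 × 5 ≈ 615.000 ms.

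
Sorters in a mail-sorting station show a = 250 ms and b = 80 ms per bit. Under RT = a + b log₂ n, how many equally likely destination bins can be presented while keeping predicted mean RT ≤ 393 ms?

3

Information budget: (393 − 250)/80 = 1.7875 bits, so n ≤ 2^1.7875 = 3.452 → at most 3.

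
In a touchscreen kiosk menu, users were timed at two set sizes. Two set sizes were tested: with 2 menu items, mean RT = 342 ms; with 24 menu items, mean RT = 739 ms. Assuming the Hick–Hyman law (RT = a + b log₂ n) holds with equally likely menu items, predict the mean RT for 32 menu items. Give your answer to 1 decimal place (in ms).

785.0 ms

RT is linear in log₂ n, so two points fix the line:
  b = (739 − 342) / (log₂ 24 − log₂ 2) = 397 / (4.5850 − 1) = 110.740 ms/bit
  a = 342 − 110.740 × 1 = 231.260 ms
Then RT(32) = 231.260 + 110.740 × log₂ 32 = 231.260 + 110.740 × 5 ≈ 784.961 ms.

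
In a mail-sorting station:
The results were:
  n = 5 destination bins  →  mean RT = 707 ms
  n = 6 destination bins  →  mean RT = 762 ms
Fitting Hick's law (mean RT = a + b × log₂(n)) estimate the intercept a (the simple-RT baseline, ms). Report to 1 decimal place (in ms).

The slope on a log₂ axis is (762 − 707) / (2.5850 − 2.3219) = 209.098 ms/bit.
a = RT₁ − b·log₂ n₁ = 707 − 209.098 × 2.3219 = 221.489 ms.

221.5 ms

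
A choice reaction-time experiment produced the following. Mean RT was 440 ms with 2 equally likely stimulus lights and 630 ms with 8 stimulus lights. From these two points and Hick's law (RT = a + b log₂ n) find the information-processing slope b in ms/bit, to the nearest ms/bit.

The slope on a log₂ axis is (630 − 440) / (3 − 1) = 95 ms/bit.

95 ms/bit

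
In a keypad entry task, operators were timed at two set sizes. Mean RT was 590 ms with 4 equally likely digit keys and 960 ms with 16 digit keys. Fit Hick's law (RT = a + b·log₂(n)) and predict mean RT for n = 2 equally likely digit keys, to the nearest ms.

405 ms

Solve the two-equation system in a and b:
  b = (960 − 590) / (log₂ 16 − log₂ 4) = 370 / (4 − 2) = 185 ms/bit
  a = 590 − 185 × 2 = 220 ms
Then RT(2) = 220 + 185 × log₂ 2 = 220 + 185 × 1 ≈ 405.000 ms.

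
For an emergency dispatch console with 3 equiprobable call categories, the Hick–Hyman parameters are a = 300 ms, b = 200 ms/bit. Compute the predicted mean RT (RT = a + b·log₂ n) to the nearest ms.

617 ms

log₂(3) = 1.5850 bits, so RT = 300 + 200 × 1.5850 ≈ 616.993 ms.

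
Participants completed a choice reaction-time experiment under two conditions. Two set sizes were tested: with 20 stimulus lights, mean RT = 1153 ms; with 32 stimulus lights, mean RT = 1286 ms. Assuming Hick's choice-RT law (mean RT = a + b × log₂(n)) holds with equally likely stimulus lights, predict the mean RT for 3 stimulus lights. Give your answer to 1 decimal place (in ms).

Fit slope and intercept:
  b = (1286 − 1153) / (log₂ 32 − log₂ 20) = 133 / (5 − 4.3219) = 196.144 ms/bit
  a = 1153 − 196.144 × 4.3219 = 305.278 ms
Then RT(3) = 305.278 + 196.144 × log₂ 3 = 305.278 + 196.144 × 1.5850 ≈ 616.160 ms.

616.2 ms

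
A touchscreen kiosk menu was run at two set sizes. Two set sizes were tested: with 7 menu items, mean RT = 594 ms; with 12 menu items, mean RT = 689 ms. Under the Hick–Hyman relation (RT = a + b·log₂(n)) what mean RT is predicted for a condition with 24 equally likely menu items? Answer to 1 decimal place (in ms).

811.2 ms

With log₂ n on the abscissa the relation is linear; from the two conditions:
  b = (689 − 594) / (log₂ 12 − log₂ 7) = 95 / (3.5850 − 2.8074) = 122.170 ms/bit
  a = 594 − 122.170 × 2.8074 = 251.027 ms
Then RT(24) = 251.027 + 122.170 × log₂ 24 = 251.027 + 122.170 × 4.5850 ≈ 811.170 ms.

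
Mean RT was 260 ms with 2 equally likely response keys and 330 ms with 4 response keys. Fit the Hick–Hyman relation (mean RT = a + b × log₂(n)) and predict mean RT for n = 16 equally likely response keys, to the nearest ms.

470 ms

With log₂ n on the abscissa the relation is linear; from the two conditions:
  b = (330 − 260) / (log₂ 4 − log₂ 2) = 70 / (2 − 1) = 70 ms/bit
  a = 260 − 70 × 1 = 190 ms
Then RT(16) = 190 + 70 × log₂ 16 = 190 + 70 × 4 ≈ 470.000 ms.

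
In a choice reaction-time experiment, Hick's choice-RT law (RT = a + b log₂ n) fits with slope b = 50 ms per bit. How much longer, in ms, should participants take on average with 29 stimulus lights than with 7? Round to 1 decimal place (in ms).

102.5 ms

Only the slope matters, since a is common to both: ΔRT = b·log₂(n₂/n₁).
log₂(29) − log₂(7) = 4.8580 − 2.8074 = 2.0506.
ΔRT = 50 × 2.0506 = 102.531 ms.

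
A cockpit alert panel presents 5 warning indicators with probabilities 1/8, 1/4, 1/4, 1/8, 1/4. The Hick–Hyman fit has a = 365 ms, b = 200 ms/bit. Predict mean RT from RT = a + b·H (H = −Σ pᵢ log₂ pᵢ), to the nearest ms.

H = −Σ pᵢ log₂ pᵢ = 0.125·3 + 0.25·2 + 0.25·2 + 0.125·3 + 0.25·2 = 2.250 bits.
RT = 365 + 200 × 2.250 = 815.00 ms.

815 ms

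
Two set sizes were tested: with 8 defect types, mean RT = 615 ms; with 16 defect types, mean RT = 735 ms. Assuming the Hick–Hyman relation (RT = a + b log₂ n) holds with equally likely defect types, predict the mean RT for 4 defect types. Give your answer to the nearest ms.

495 ms

RT is linear in log₂ n, so two points fix the line:
  b = (735 − 615) / (log₂ 16 − log₂ 8) = 120 / (4 − 3) = 120 ms/bit
  a = 615 − 120 × 3 = 255 ms
Then RT(4) = 255 + 120 × log₂ 4 = 255 + 120 × 2 ≈ 495.000 ms.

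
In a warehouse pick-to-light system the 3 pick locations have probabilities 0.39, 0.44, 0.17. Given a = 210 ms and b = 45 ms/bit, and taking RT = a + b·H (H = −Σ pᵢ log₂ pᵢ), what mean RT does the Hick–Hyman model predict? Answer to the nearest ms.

H = 0.39·log₂(1/0.39) + 0.44·log₂(1/0.44) + 0.17·log₂(1/0.17) = 1.4855 bits.
RT = 210 + 45 × 1.4855 = 276.85 ms.

277 ms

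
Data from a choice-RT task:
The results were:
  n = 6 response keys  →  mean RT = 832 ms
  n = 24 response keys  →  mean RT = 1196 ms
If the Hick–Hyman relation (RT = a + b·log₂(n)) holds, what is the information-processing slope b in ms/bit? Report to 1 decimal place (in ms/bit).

182.0 ms/bit

b = (RT₂ − RT₁)/(log₂ n₂ − log₂ n₁) = (1196 − 832)/(4.5850 − 2.5850) = 182.000 ms/bit.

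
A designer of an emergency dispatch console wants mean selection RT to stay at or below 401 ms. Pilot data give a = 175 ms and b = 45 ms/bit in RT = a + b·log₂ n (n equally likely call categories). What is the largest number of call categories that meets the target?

45·log₂ n ≤ 401 − 175 = 226, giving log₂ n ≤ 5.0222 and n ≤ 32.497. The largest whole number is 32.

32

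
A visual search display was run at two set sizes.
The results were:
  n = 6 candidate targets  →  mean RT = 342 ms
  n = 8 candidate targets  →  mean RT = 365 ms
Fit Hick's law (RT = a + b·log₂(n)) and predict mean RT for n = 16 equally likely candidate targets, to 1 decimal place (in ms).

420.4 ms

With log₂ n on the abscissa the relation is linear; from the two conditions:
  b = (365 − 342) / (log₂ 8 − log₂ 6) = 23 / (3 − 2.5850) = 55.417 ms/bit
  a = 342 − 55.417 × 2.5850 = 198.750 ms
Then RT(16) = 198.750 + 55.417 × log₂ 16 = 198.750 + 55.417 × 4 ≈ 420.417 ms.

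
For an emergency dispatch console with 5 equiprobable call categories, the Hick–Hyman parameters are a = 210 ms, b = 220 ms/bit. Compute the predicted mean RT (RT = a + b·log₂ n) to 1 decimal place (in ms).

720.8 ms

log₂(5) = 2.3219 bits, so RT = 210 + 220 × 2.3219 ≈ 720.824 ms.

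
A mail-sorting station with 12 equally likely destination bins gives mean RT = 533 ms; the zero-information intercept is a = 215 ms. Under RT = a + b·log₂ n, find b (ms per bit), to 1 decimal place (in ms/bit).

b = (533 − 215) / log₂(12) = 318 / 3.5850 = 88.704 ms/bit.

88.7 ms/bit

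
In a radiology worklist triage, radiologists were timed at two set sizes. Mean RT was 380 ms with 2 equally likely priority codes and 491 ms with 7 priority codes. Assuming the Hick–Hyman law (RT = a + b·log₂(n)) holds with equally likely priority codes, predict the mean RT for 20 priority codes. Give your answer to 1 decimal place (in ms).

584.0 ms

With log₂ n on the abscissa the relation is linear; from the two conditions:
  b = (491 − 380) / (log₂ 7 − log₂ 2) = 111 / (2.8074 − 1) = 61.416 ms/bit
  a = 380 − 61.416 × 1 = 318.584 ms
Then RT(20) = 318.584 + 61.416 × log₂ 20 = 318.584 + 61.416 × 4.3219 ≈ 584.019 ms.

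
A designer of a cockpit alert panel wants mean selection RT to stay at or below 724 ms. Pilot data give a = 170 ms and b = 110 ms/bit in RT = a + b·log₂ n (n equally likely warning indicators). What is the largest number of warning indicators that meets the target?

Information budget: (724 − 170)/110 = 5.0364 bits, so n ≤ 2^5.0364 = 32.817 → at most 32.

32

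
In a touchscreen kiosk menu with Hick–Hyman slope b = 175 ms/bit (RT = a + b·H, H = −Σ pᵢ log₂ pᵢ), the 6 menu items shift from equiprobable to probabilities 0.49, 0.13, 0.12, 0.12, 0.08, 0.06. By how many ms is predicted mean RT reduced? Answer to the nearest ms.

The RT saving is b·ΔH. Equiprobable H₀ = log₂(6) = 2.5850 bits; with the given probabilities H = 2.1561 bits.
b·(H₀ − H) = 175 × (2.5850 − 2.1561) = 75.05 ms.

75 ms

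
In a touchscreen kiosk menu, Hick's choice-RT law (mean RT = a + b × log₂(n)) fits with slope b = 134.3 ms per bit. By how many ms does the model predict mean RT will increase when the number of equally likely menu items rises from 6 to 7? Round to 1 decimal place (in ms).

29.9 ms

The intercept a cancels: ΔRT = b·(log₂ n₂ − log₂ n₁) = b·log₂(n₂/n₁).
log₂(7) − log₂(6) = 2.8074 − 2.5850 = 0.2224.
ΔRT = 134.3 × 0.2224 = 29.867 ms.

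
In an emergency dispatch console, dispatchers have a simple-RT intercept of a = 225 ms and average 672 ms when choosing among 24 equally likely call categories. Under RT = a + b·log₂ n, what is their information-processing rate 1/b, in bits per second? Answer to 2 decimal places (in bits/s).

10.26 bits/s

Choice component = 672 − 225 = 447 ms over log₂(24) = 4.5850 bits.
b = 447 / 4.5850 = 97.493 ms/bit, so 1/b = 10.257 bits/s.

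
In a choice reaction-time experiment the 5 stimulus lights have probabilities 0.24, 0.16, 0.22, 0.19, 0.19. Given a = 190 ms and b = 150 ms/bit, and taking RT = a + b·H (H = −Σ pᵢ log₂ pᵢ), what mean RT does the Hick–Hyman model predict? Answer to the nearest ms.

H = 0.24·log₂(1/0.24) + 0.16·log₂(1/0.16) + 0.22·log₂(1/0.22) + 0.19·log₂(1/0.19) + 0.19·log₂(1/0.19) = 2.3082 bits.
RT = 190 + 150 × 2.3082 = 536.23 ms.

536 ms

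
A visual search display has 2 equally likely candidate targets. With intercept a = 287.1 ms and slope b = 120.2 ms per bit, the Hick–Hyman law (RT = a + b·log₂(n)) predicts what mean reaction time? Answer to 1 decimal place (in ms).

log₂(2) = 1 bits, so RT = 287.1 + 120.2 × 1 ≈ 407.300 ms.

407.3 ms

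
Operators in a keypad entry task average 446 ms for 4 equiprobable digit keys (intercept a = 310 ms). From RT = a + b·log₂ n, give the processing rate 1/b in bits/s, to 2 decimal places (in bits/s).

14.71 bits/s

b = (446 − 310)/log₂ 4 = 136/2 = 68.000 ms per bit = 0.06800 s/bit; the reciprocal is 14.706 bits/s.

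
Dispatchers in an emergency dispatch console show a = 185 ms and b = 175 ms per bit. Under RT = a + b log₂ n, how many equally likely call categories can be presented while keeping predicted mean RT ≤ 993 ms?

24

175·log₂ n ≤ 993 − 185 = 808, giving log₂ n ≤ 4.6171 and n ≤ 24.541. The largest whole number is 24.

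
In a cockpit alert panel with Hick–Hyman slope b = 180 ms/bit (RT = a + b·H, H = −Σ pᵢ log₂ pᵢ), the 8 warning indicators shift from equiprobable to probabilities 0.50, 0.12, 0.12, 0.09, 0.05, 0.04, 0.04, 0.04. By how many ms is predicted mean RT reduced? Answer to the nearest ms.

122 ms

Equiprobable entropy H₀ = log₂ 8 = 3.0000 bits.
Skewed entropy H = −Σ pᵢ log₂ pᵢ = 2.3201 bits.
ΔRT = b·(H₀ − H) = 180 × 0.6799 = 122.37 ms.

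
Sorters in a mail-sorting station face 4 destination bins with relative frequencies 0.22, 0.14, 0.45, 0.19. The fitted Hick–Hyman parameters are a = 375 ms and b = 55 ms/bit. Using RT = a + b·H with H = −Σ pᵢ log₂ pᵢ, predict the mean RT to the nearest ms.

477 ms

H = 0.22·log₂(1/0.22) + 0.14·log₂(1/0.14) + 0.45·log₂(1/0.45) + 0.19·log₂(1/0.19) = 1.8513 bits.
RT = 375 + 55 × 1.8513 = 476.82 ms.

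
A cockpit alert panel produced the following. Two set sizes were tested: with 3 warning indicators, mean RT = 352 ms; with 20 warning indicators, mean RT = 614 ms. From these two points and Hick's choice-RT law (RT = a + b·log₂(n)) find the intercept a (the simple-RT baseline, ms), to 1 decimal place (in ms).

200.3 ms

Slope: b = (614 − 352) / (log₂ 20 − log₂ 3) = 262/2.7370 = 95.726 ms/bit.
Intercept: a = 352 − 95.726·log₂(3) = 200.277 ms.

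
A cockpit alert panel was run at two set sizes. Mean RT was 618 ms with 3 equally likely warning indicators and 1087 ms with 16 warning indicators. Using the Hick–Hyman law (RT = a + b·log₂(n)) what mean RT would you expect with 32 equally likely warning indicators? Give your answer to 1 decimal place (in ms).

1281.2 ms

With log₂ n on the abscissa the relation is linear; from the two conditions:
  b = (1087 − 618) / (log₂ 16 − log₂ 3) = 469 / (4 − 1.5850) = 194.200 ms/bit
  a = 618 − 194.200 × 1.5850 = 310.200 ms
Then RT(32) = 310.200 + 194.200 × log₂ 32 = 310.200 + 194.200 × 5 ≈ 1281.200 ms.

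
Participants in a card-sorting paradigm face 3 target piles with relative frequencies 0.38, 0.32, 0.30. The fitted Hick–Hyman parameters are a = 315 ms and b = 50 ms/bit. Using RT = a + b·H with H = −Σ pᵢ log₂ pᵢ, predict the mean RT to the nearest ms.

394 ms

Entropy contributions −pᵢ log₂ pᵢ: 0.5305, 0.5260, 0.5211; sum H = 1.5776 bits.
RT = a + bH = 315 + 50·1.5776 = 393.88 ms.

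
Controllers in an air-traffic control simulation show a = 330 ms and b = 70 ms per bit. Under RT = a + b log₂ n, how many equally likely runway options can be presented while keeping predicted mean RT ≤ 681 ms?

32

Set 330 + 70·log₂ n ≤ 681 → log₂ n ≤ (681 − 330)/70 = 5.0143.
So n ≤ 2^5.0143 = 32.318; the largest integer n is 32.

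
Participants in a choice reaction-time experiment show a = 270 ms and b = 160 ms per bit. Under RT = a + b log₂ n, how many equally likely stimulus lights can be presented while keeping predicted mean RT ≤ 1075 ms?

32

Set 270 + 160·log₂ n ≤ 1075 → log₂ n ≤ (1075 − 270)/160 = 5.0312.
So n ≤ 2^5.0312 = 32.701; the largest integer n is 32.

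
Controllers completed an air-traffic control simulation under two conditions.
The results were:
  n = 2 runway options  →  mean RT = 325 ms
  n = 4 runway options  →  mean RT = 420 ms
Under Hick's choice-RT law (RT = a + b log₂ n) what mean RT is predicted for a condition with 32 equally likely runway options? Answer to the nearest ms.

RT is linear in log₂ n, so two points fix the line:
  b = (420 − 325) / (log₂ 4 − log₂ 2) = 95 / (2 − 1) = 95 ms/bit
  a = 325 − 95 × 1 = 230 ms
Then RT(32) = 230 + 95 × log₂ 32 = 230 + 95 × 5 ≈ 705.000 ms.

705 ms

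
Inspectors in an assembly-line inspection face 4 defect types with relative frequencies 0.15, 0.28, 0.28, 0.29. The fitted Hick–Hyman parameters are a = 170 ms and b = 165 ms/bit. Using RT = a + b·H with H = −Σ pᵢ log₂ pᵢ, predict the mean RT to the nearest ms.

493 ms

H = 0.15·log₂(1/0.15) + 0.28·log₂(1/0.28) + 0.28·log₂(1/0.28) + 0.29·log₂(1/0.29) = 1.9569 bits.
RT = 170 + 165 × 1.9569 = 492.89 ms.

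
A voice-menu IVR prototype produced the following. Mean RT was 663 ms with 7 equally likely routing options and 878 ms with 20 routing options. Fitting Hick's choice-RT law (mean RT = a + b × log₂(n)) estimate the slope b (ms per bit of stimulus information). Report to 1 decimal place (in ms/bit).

b = (RT₂ − RT₁)/(log₂ n₂ − log₂ n₁) = (878 − 663)/(4.3219 − 2.8074) = 141.954 ms/bit.

142.0 ms/bit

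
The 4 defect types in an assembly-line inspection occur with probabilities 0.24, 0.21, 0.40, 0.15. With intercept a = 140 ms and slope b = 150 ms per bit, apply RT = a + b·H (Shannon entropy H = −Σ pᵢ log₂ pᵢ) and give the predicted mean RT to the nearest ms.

Entropy contributions −pᵢ log₂ pᵢ: 0.4941, 0.4728, 0.5288, 0.4105; sum H = 1.9063 bits.
RT = a + bH = 140 + 150·1.9063 = 425.94 ms.

426 ms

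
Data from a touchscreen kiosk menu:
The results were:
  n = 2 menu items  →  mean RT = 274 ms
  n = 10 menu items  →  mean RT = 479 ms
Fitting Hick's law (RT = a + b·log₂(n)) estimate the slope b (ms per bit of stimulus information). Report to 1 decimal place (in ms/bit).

b = (RT₂ − RT₁)/(log₂ n₂ − log₂ n₁) = (479 − 274)/(3.3219 − 1) = 88.289 ms/bit.

88.3 ms/bit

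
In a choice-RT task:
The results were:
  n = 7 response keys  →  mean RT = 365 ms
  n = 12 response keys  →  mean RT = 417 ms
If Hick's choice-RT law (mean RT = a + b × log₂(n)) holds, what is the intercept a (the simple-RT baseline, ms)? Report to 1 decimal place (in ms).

177.3 ms

b = (RT₂ − RT₁)/(log₂ n₂ − log₂ n₁) = (417 − 365)/(3.5850 − 2.8074) = 66.872 ms/bit.
a = RT₁ − b·log₂ n₁ = 365 − 66.872 × 2.8074 = 177.267 ms.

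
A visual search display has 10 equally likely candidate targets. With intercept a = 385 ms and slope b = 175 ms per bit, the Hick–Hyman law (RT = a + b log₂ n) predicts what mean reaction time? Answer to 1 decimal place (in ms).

966.3 ms

log₂(10) = 3.3219 bits, so RT = 385 + 175 × 3.3219 ≈ 966.337 ms.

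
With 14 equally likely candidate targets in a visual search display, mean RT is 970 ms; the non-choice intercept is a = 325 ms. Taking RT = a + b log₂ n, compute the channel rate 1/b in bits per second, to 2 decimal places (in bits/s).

b = (970 − 325)/log₂ 14 = 645/3.8074 = 169.409 ms per bit = 0.16941 s/bit; the reciprocal is 5.903 bits/s.

5.90 bits/s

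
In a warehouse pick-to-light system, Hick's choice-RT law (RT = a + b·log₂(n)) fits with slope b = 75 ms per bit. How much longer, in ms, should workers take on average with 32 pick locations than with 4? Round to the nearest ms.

225 ms

The intercept a cancels: ΔRT = b·(log₂ n₂ − log₂ n₁) = b·log₂(n₂/n₁).
log₂(32) − log₂(4) = log₂(32/4) = log₂(8) = 3.
ΔRT = 75 × 3.0000 = 225.000 ms.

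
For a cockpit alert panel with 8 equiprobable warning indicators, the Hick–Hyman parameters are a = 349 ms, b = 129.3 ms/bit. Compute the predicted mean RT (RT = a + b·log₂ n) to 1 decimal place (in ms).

736.9 ms

log₂(8) = 3 bits, so RT = 349 + 129.3 × 3 ≈ 736.900 ms.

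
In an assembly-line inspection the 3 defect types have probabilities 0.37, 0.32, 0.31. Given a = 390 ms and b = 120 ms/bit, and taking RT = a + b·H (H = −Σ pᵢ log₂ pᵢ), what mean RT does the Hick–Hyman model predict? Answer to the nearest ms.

H = 0.37·log₂(1/0.37) + 0.32·log₂(1/0.32) + 0.31·log₂(1/0.31) = 1.5806 bits.
RT = 390 + 120 × 1.5806 = 579.67 ms.

580 ms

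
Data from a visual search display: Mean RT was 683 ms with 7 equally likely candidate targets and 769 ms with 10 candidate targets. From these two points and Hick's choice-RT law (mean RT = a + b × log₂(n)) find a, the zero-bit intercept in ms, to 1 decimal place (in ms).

The slope on a log₂ axis is (769 − 683) / (3.3219 − 2.8074) = 167.129 ms/bit.
Intercept: a = 683 − 167.129·log₂(7) = 213.810 ms.

213.8 ms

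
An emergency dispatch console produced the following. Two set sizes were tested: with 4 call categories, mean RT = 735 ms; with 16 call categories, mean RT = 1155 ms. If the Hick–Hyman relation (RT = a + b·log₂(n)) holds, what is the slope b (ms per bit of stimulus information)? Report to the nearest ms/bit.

The slope on a log₂ axis is (1155 − 735) / (4 − 2) = 210 ms/bit.

210 ms/bit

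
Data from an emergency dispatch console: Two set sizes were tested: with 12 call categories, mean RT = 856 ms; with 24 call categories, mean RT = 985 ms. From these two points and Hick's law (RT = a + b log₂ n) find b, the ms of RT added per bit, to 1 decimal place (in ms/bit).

b = (RT₂ − RT₁)/(log₂ n₂ − log₂ n₁) = (985 − 856)/(4.5850 − 3.5850) = 129.000 ms/bit.

129.0 ms/bit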